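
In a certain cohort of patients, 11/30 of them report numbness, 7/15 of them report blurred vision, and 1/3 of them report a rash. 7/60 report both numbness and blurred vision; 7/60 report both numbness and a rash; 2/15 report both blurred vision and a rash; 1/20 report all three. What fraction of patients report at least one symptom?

P(union) = 11/30 + 7/15 + 1/3 − 7/60 − 7/60 − 2/15 + 1/20 = 17/20

17/20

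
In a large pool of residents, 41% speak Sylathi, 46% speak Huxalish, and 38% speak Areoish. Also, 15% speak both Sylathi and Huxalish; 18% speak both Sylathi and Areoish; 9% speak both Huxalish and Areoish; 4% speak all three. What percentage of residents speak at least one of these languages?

P(union) = 41 + 46 + 38 − 15 − 18 − 9 + 4 = 87%

87%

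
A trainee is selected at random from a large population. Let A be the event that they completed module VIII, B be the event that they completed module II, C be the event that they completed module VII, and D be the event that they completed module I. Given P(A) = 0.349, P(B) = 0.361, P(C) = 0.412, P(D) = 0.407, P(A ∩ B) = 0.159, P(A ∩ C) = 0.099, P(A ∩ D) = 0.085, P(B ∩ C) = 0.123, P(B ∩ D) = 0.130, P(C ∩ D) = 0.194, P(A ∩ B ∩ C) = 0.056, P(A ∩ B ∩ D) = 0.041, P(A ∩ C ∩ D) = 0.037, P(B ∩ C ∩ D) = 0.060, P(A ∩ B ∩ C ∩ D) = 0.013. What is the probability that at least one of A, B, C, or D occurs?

0.920

P(A ∪ B ∪ C ∪ D) = 0.349 + 0.361 + 0.412 + 0.407 − 0.159 − 0.099 − 0.085 − 0.123 − 0.130 − 0.194 + 0.056 + 0.041 + 0.037 + 0.060 − 0.013 = 0.920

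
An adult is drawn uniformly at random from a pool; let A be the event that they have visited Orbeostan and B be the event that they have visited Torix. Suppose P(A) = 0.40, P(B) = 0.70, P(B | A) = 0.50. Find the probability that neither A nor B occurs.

0.10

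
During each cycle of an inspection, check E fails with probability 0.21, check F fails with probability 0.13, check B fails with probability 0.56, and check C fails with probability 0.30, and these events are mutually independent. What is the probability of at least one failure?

Since the events are independent, P(none) is the product of the individual non-occurrence probabilities.
P(none) = (1 − 0.21) × (1 − 0.13) × (1 − 0.56) × (1 − 0.30) = 0.79 × 0.87 × 0.44 × 0.70 = 0.2116884
P(at least one) = 1 − 0.2116884 = 0.7883116

0.7883116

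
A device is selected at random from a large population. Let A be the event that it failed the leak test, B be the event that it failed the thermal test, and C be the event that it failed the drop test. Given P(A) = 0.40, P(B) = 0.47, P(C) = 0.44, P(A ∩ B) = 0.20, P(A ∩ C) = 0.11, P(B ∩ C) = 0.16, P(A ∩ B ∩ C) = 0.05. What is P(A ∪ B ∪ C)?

P(A ∪ B ∪ C) = 0.40 + 0.47 + 0.44 − 0.20 − 0.11 − 0.16 + 0.05 = 0.89

0.89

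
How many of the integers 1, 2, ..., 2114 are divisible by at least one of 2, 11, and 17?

1209

Using inclusion–exclusion:
⌊2114/2⌋ + ⌊2114/11⌋ + ⌊2114/17⌋ − ⌊2114/22⌋ − ⌊2114/34⌋ − ⌊2114/187⌋ + ⌊2114/374⌋ = 1057 + 192 + 124 − 96 − 62 − 11 + 5 = 1209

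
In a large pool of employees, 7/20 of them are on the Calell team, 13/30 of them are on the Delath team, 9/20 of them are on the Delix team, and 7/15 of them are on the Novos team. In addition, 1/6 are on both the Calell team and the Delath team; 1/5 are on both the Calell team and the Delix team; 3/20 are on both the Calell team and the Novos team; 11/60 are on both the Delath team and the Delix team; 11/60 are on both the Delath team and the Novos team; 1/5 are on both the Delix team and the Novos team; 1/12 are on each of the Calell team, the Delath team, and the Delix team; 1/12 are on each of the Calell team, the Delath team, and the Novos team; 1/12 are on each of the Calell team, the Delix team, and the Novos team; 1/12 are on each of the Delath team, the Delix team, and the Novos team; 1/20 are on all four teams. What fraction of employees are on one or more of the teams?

9/10

Using inclusion–exclusion:
P(≥1) = 7/20 + 13/30 + 9/20 + 7/15 − 1/6 − 1/5 − 3/20 − 11/60 − 11/60 − 1/5 + 1/12 + 1/12 + 1/12 + 1/12 − 1/20 = 9/10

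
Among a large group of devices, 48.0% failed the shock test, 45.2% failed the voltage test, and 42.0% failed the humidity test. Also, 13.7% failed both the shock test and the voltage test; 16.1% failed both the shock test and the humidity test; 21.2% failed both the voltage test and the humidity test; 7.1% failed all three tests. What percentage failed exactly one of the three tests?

54.5%

P(exactly one) = 48.0 + 45.2 + 42.0 − 2·13.7 − 2·16.1 − 2·21.2 + 3·7.1 = 54.5%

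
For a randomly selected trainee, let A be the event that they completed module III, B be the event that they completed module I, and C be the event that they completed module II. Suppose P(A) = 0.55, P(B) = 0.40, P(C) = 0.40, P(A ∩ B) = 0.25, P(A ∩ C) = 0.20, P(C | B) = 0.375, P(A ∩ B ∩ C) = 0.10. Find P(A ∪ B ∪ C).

P(B ∩ C) = P(B)·P(C|B) = 0.40 × 0.375 = 0.15
Using inclusion–exclusion:
P(A ∪ B ∪ C) = 0.55 + 0.40 + 0.40 − 0.25 − 0.20 − 0.15 + 0.10 = 0.85

0.85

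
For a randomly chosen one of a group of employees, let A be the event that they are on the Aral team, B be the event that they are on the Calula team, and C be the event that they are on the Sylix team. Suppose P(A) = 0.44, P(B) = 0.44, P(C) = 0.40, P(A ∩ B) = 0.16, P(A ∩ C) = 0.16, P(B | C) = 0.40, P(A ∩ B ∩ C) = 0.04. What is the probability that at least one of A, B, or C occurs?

P(B ∩ C) = P(C)·P(B|C) = 0.40 × 0.40 = 0.16
P(A ∪ B ∪ C) = 0.44 + 0.44 + 0.40 − 0.16 − 0.16 − 0.16 + 0.04 = 0.84

0.84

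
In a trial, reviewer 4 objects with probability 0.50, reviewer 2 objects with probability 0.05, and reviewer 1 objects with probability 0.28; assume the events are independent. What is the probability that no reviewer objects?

0.342

Independence gives P(none) = ∏(1 − pᵢ).
P(none) = (1 − 0.50) × (1 − 0.05) × (1 − 0.28) = 0.50 × 0.95 × 0.72 = 0.342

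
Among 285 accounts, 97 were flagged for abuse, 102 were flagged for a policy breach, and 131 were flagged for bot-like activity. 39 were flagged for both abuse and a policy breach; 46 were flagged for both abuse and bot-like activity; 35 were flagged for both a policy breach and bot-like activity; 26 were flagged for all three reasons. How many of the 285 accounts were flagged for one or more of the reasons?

236

Inclusion–exclusion gives
|at least one| = 97 + 102 + 131 − 39 − 46 − 35 + 26 = 236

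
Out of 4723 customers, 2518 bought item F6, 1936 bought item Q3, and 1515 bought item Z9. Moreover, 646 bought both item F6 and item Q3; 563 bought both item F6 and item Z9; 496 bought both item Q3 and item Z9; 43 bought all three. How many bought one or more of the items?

4307

N(≥1) = 2518 + 1936 + 1515 − 646 − 563 − 496 + 43 = 4307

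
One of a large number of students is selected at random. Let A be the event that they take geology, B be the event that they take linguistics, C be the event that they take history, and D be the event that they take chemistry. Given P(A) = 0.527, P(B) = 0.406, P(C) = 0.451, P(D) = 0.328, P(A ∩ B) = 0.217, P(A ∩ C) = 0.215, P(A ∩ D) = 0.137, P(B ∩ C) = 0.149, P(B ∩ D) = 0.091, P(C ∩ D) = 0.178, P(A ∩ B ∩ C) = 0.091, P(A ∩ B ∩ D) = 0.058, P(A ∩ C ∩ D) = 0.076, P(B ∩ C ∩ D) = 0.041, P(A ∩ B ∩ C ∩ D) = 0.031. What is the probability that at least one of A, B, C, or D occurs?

0.960

By inclusion–exclusion:
P(A ∪ B ∪ C ∪ D) = 0.527 + 0.406 + 0.451 + 0.328 − 0.217 − 0.215 − 0.137 − 0.149 − 0.091 − 0.178 + 0.091 + 0.058 + 0.076 + 0.041 − 0.031 = 0.960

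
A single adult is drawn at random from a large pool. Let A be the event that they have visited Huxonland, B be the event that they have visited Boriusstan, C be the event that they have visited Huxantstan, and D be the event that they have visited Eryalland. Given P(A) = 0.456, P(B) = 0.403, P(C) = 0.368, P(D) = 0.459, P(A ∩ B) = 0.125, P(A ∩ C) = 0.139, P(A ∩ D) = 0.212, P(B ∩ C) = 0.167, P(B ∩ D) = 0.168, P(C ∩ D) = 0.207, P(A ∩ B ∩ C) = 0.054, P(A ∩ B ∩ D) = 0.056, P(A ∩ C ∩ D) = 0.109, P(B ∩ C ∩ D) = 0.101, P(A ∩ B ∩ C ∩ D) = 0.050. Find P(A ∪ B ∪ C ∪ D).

0.938

P(A ∪ B ∪ C ∪ D) = 0.456 + 0.403 + 0.368 + 0.459 − 0.125 − 0.139 − 0.212 − 0.167 − 0.168 − 0.207 + 0.054 + 0.056 + 0.109 + 0.101 − 0.050 = 0.938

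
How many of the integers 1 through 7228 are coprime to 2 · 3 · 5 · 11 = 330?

1752

3614 + 2409 + 1445 + 657 − 1204 − 722 − 328 − 481 − 219 − 131 + 240 + 109 + 65 + 43 − 21 = 5476
7228 − 5476 = 1752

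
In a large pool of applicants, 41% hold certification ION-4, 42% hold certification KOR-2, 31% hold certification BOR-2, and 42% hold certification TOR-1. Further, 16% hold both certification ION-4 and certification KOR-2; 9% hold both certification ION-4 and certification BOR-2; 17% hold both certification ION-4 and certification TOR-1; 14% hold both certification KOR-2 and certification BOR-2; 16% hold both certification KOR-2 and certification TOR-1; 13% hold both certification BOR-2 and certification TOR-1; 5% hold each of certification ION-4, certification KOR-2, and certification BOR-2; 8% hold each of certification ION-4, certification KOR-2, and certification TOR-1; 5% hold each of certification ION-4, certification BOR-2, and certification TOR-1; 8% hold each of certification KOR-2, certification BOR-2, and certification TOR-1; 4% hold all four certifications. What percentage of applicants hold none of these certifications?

7%

Inclusion–exclusion gives
P(union) = 41 + 42 + 31 + 42 − 16 − 9 − 17 − 14 − 16 − 13 + 5 + 8 + 5 + 8 − 4 = 93%
P(none) = 100% − 93% = 7%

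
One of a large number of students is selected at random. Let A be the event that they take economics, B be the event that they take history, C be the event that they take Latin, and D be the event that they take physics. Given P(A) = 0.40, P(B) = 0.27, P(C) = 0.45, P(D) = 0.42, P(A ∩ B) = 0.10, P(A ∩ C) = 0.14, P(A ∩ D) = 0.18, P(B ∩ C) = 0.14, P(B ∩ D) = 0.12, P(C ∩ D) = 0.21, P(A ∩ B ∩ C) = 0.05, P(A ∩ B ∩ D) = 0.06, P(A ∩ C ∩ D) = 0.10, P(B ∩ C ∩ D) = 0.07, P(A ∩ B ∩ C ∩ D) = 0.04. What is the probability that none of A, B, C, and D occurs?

0.11

P(A ∪ B ∪ C ∪ D) = 0.40 + 0.27 + 0.45 + 0.42 − 0.10 − 0.14 − 0.18 − 0.14 − 0.12 − 0.21 + 0.05 + 0.06 + 0.10 + 0.07 − 0.04 = 0.89
P(none) = 1 − 0.89 = 0.11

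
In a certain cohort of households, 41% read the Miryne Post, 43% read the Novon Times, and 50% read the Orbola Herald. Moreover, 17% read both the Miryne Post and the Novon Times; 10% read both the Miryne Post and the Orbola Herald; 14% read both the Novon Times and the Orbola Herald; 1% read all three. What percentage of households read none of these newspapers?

6%

Apply inclusion-exclusion:
P(≥1) = 41 + 43 + 50 − 17 − 10 − 14 + 1 = 94%
P(none) = 100% − 94% = 6%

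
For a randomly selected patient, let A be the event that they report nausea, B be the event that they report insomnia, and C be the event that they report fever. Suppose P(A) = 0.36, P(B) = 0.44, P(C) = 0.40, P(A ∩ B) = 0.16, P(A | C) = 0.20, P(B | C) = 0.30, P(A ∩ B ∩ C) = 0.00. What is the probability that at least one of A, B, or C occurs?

0.84

P(A ∩ C) = P(C)·P(A|C) = 0.40 × 0.20 = 0.08
P(B ∩ C) = P(C)·P(B|C) = 0.40 × 0.30 = 0.12
P(A ∪ B ∪ C) = 0.36 + 0.44 + 0.40 − 0.16 − 0.08 − 0.12 + 0.00 = 0.84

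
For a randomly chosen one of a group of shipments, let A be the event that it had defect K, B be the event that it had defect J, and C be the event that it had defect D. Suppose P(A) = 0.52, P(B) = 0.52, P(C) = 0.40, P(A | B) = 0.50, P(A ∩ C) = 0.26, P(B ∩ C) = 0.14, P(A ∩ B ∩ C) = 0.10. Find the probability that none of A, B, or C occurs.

0.12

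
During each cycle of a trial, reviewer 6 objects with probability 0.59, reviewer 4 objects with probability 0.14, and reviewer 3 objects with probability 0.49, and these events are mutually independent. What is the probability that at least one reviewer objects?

P(none) = (1 − 0.59) × (1 − 0.14) × (1 − 0.49) = 0.41 × 0.86 × 0.51 = 0.179826
P(at least one) = 1 − 0.179826 = 0.820174

0.820174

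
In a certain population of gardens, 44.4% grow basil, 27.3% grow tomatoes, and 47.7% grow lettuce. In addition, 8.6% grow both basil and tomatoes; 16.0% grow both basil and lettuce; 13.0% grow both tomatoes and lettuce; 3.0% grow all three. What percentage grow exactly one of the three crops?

By inclusion–exclusion (exactly-one form):
P(exactly one) = 44.4 + 27.3 + 47.7 − 2·8.6 − 2·16.0 − 2·13.0 + 3·3.0 = 53.2%

53.2%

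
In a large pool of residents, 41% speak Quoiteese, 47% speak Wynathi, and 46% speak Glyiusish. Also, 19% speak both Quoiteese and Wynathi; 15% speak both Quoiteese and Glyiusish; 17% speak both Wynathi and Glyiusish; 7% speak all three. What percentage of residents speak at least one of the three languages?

P(≥1) = 41 + 47 + 46 − 19 − 15 − 17 + 7 = 90%

90%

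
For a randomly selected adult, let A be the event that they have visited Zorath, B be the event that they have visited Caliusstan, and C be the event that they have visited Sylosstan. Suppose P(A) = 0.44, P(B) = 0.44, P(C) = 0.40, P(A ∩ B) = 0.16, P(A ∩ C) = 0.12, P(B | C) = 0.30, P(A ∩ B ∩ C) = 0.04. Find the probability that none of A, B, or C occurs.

0.08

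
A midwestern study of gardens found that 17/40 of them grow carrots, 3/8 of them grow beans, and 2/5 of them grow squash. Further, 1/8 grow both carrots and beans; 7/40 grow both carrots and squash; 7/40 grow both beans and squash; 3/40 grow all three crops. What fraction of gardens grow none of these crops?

1/5

P(at least one) = 17/40 + 3/8 + 2/5 − 1/8 − 7/40 − 7/40 + 3/40 = 4/5
P(none) = 1 − 4/5 = 1/5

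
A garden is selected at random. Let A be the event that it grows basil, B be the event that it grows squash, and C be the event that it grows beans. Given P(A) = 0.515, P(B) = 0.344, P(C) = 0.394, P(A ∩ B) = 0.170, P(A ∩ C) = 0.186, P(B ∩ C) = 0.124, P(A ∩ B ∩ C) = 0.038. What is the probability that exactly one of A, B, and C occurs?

By inclusion–exclusion (exactly-one form):
P(exactly one) = 0.515 + 0.344 + 0.394 − 2·0.170 − 2·0.186 − 2·0.124 + 3·0.038 = 0.407

0.407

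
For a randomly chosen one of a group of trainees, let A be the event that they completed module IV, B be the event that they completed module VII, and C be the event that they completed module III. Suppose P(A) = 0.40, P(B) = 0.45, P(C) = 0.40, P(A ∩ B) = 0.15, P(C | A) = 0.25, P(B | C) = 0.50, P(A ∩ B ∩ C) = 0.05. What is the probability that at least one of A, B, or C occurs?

0.85

P(A ∩ C) = P(A)·P(C|A) = 0.40 × 0.25 = 0.10
P(B ∩ C) = P(C)·P(B|C) = 0.40 × 0.50 = 0.20
Inclusion–exclusion gives
P(A ∪ B ∪ C) = 0.40 + 0.45 + 0.40 − 0.15 − 0.10 − 0.20 + 0.05 = 0.85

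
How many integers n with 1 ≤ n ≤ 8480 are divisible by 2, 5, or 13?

By inclusion-exclusion,
4240 + 1696 + 652 − 848 − 326 − 130 + 65 = 5349

5349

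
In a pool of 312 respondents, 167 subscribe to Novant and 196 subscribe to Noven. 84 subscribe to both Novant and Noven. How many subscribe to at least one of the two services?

279

Using inclusion–exclusion:
N(≥1) = 167 + 196 − 84 = 279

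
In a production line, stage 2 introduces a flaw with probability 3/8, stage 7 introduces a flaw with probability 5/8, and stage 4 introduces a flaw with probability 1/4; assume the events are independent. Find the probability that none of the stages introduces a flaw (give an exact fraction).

P(none) = (1 − 3/8) × (1 − 5/8) × (1 − 1/4) = 5/8 × 3/8 × 3/4 = 45/256

45/256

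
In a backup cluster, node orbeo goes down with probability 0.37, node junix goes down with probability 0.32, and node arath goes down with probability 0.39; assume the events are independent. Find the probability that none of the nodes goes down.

0.261324

Since the events are independent, P(none) is the product of the individual non-occurrence probabilities.
P(none) = (1 − 0.37) × (1 − 0.32) × (1 − 0.39) = 0.63 × 0.68 × 0.61 = 0.261324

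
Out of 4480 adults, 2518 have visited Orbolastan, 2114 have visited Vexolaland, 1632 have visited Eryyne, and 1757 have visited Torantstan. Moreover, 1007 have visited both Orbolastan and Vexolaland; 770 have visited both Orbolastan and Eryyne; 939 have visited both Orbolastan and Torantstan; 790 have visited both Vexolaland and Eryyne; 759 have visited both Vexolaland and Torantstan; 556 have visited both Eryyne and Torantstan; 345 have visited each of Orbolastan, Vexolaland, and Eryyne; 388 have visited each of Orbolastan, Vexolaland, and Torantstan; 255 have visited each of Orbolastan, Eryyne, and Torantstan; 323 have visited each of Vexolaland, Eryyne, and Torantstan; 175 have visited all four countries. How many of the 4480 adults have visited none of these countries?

Apply inclusion-exclusion:
|union| = 2518 + 2114 + 1632 + 1757 − 1007 − 770 − 939 − 790 − 759 − 556 + 345 + 388 + 255 + 323 − 175 = 4336
None: 4480 − 4336 = 144

144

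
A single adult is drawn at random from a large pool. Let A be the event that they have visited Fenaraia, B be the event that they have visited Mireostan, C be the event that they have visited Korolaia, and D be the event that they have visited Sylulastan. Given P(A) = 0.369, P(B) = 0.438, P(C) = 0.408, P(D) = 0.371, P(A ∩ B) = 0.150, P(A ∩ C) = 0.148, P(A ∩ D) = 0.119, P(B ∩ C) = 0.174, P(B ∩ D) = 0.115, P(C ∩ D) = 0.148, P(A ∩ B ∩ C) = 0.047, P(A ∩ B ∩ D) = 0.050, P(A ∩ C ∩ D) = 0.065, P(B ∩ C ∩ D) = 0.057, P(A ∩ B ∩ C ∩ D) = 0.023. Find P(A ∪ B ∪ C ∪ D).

0.928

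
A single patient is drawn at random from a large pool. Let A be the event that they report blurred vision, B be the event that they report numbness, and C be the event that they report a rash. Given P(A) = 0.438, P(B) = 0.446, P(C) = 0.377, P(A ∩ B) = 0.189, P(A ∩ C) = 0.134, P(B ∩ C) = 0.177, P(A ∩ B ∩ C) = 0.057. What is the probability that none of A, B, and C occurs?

P(A ∪ B ∪ C) = 0.438 + 0.446 + 0.377 − 0.189 − 0.134 − 0.177 + 0.057 = 0.818
P(none) = 1 − 0.818 = 0.182

0.182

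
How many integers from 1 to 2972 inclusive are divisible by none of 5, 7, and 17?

1918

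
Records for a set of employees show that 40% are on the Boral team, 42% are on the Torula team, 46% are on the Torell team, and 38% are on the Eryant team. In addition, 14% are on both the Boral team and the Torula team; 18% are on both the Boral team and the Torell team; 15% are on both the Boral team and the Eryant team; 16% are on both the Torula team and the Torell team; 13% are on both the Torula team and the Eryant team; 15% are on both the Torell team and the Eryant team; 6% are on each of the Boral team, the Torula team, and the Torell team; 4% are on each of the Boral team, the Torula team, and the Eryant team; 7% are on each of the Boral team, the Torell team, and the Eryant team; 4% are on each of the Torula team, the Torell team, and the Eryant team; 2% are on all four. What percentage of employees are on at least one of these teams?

P(≥1) = 40 + 42 + 46 + 38 − 14 − 18 − 15 − 16 − 13 − 15 + 6 + 4 + 7 + 4 − 2 = 94%

94%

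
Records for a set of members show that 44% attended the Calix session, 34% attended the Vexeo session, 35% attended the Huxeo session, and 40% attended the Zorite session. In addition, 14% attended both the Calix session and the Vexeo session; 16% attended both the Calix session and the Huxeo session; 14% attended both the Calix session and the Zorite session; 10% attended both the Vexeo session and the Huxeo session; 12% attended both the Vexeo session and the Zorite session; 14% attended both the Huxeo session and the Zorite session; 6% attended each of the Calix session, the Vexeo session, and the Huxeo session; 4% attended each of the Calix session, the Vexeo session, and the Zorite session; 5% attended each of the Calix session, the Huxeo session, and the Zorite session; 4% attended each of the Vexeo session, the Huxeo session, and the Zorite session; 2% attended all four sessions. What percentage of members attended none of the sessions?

10%

Inclusion–exclusion gives
P(at least one) = 44 + 34 + 35 + 40 − 14 − 16 − 14 − 10 − 12 − 14 + 6 + 4 + 5 + 4 − 2 = 90%
P(none) = 100% − 90% = 10%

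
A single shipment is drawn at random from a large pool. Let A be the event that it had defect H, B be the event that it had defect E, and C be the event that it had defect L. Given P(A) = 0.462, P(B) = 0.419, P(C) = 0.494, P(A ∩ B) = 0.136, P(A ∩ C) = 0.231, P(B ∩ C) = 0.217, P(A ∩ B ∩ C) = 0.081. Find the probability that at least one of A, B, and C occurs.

0.872

By inclusion–exclusion:
P(A ∪ B ∪ C) = 0.462 + 0.419 + 0.494 − 0.136 − 0.231 − 0.217 + 0.081 = 0.872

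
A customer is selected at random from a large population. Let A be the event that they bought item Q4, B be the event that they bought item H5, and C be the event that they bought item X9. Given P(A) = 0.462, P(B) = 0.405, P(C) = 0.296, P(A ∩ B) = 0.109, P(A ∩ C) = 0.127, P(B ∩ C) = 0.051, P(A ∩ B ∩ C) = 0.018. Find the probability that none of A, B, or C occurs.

0.106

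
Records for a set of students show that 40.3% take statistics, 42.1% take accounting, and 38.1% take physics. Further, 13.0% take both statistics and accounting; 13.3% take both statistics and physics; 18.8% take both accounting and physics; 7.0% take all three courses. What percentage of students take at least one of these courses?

82.4%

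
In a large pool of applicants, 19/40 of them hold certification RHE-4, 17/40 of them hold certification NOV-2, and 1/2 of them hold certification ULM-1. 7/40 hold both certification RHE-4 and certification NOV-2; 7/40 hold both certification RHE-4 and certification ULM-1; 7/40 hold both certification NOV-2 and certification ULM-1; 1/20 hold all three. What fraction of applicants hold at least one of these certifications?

P(≥1) = 19/40 + 17/40 + 1/2 − 7/40 − 7/40 − 7/40 + 1/20 = 37/40

37/40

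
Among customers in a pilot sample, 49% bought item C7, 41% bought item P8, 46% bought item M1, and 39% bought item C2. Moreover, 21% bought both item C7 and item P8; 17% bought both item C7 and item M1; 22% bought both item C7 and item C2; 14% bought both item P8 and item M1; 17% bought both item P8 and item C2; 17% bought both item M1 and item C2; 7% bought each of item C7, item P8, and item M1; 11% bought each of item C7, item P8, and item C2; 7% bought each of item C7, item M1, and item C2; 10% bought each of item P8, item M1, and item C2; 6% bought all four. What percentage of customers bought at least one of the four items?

96%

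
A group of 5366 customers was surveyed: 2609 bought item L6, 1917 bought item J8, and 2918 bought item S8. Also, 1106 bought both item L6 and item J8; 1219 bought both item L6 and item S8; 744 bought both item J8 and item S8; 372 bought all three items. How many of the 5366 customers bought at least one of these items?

|union| = 2609 + 1917 + 2918 − 1106 − 1219 − 744 + 372 = 4747

4747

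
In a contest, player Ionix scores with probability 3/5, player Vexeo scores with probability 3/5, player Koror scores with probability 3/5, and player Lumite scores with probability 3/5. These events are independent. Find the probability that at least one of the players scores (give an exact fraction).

609/625

P(none) = (1 − 3/5) × (1 − 3/5) × (1 − 3/5) × (1 − 3/5) = 2/5 × 2/5 × 2/5 × 2/5 = 16/625
P(at least one) = 1 − 16/625 = 609/625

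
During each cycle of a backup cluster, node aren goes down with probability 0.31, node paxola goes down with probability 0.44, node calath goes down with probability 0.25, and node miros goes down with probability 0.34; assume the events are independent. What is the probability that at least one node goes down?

P(none) = (1 − 0.31) × (1 − 0.44) × (1 − 0.25) × (1 − 0.34) = 0.69 × 0.56 × 0.75 × 0.66 = 0.191268
P(at least one) = 1 − 0.191268 = 0.808732

0.808732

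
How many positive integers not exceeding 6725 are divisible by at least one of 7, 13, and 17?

960 + 517 + 395 − 73 − 56 − 30 + 4 = 1717

1717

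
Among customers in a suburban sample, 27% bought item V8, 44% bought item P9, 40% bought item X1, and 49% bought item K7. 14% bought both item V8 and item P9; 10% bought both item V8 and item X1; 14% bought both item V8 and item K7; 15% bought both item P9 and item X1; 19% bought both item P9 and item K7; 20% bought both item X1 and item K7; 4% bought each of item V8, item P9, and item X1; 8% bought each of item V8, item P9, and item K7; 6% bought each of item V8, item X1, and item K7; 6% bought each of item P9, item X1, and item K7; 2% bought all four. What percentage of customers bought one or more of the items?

90%

By inclusion–exclusion:
P(≥1) = 27 + 44 + 40 + 49 − 14 − 10 − 14 − 15 − 19 − 20 + 4 + 8 + 6 + 6 − 2 = 90%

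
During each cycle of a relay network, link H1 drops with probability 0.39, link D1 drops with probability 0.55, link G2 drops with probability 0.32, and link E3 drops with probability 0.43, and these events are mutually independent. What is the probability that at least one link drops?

0.8936038

P(none) = (1 − 0.39) × (1 − 0.55) × (1 − 0.32) × (1 − 0.43) = 0.61 × 0.45 × 0.68 × 0.57 = 0.1063962
P(at least one) = 1 − 0.1063962 = 0.8936038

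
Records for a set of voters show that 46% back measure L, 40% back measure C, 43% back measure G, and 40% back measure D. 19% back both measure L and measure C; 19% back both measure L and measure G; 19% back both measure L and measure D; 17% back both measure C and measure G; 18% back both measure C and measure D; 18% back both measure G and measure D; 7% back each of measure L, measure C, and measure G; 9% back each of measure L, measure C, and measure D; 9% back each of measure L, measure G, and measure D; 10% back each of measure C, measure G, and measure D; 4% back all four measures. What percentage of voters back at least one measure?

90%

By inclusion-exclusion,
P(at least one) = 46 + 40 + 43 + 40 − 19 − 19 − 19 − 17 − 18 − 18 + 7 + 9 + 9 + 10 − 4 = 90%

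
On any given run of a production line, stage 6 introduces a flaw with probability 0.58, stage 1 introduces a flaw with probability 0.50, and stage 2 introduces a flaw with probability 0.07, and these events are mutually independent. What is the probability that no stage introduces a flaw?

0.1953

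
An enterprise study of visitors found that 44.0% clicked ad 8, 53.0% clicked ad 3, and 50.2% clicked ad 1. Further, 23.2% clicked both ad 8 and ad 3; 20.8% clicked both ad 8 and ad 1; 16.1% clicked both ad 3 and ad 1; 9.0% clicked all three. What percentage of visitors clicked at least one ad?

96.1%

P(union) = 44.0 + 53.0 + 50.2 − 23.2 − 20.8 − 16.1 + 9.0 = 96.1%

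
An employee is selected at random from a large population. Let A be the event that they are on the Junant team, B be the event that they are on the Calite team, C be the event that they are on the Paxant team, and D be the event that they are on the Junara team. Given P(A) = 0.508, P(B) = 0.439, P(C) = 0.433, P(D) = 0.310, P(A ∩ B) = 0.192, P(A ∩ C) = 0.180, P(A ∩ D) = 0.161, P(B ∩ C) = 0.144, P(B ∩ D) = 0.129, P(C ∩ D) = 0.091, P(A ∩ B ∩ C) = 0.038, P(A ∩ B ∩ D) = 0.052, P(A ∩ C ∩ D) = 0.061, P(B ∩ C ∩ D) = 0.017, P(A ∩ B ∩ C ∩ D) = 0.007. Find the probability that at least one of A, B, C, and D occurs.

0.954

Inclusion–exclusion gives
P(A ∪ B ∪ C ∪ D) = 0.508 + 0.439 + 0.433 + 0.310 − 0.192 − 0.180 − 0.161 − 0.144 − 0.129 − 0.091 + 0.038 + 0.052 + 0.061 + 0.017 − 0.007 = 0.954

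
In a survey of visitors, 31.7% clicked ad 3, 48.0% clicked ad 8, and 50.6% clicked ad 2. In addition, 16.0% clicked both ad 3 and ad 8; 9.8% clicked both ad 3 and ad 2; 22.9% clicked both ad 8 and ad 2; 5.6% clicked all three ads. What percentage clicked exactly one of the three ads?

P(exactly one) = 31.7 + 48.0 + 50.6 − 2·16.0 − 2·9.8 − 2·22.9 + 3·5.6 = 49.7%

49.7%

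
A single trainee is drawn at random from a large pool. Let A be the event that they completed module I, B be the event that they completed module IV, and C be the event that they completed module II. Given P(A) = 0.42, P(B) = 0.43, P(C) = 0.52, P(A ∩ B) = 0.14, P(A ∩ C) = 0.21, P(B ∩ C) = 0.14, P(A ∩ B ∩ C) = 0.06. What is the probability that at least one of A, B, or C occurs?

P(A ∪ B ∪ C) = 0.42 + 0.43 + 0.52 − 0.14 − 0.21 − 0.14 + 0.06 = 0.94

0.94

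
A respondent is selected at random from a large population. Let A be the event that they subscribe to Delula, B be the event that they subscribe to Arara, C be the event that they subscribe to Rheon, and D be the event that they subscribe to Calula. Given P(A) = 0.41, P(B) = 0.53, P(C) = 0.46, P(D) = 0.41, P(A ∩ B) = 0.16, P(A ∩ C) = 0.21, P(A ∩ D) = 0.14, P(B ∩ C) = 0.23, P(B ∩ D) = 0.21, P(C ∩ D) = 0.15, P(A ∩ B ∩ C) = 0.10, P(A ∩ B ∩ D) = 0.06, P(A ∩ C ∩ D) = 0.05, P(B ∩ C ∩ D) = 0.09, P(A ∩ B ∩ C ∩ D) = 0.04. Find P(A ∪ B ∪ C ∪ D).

0.97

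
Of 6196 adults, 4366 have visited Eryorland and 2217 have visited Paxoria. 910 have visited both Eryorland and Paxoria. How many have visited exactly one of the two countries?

4763

|exactly one| = 4366 + 2217 − 2·910 = 4763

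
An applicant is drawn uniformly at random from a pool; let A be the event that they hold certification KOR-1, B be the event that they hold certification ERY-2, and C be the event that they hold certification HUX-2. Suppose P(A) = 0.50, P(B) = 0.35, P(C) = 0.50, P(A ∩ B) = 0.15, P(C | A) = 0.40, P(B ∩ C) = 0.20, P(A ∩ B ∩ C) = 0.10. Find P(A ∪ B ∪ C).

P(A ∩ C) = P(A)·P(C|A) = 0.50 × 0.40 = 0.20
Inclusion–exclusion gives
P(A ∪ B ∪ C) = 0.50 + 0.35 + 0.50 − 0.15 − 0.20 − 0.20 + 0.10 = 0.90

0.90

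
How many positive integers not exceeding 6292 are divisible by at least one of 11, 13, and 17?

floor(6292/11) + floor(6292/13) + floor(6292/17) − floor(6292/143) − floor(6292/187) − floor(6292/221) + floor(6292/2431) = 572 + 484 + 370 − 44 − 33 − 28 + 2 = 1323

1323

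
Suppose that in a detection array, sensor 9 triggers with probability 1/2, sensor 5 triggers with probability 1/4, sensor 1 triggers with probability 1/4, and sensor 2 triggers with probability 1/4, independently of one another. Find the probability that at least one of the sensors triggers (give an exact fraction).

101/128

P(none) = (1 − 1/2) × (1 − 1/4) × (1 − 1/4) × (1 − 1/4) = 1/2 × 3/4 × 3/4 × 3/4 = 27/128
P(at least one) = 1 − 27/128 = 101/128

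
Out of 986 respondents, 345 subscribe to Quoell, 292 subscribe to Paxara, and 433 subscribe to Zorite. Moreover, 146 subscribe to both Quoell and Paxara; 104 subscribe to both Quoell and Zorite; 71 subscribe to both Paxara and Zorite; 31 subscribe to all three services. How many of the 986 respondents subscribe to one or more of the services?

N(≥1) = 345 + 292 + 433 − 146 − 104 − 71 + 31 = 780

780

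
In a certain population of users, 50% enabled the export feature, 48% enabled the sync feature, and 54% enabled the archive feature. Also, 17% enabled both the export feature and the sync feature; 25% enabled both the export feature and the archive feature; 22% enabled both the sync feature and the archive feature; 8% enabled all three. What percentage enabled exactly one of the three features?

48%

P(exactly one) = 50 + 48 + 54 − 2·17 − 2·25 − 2·22 + 3·8 = 48%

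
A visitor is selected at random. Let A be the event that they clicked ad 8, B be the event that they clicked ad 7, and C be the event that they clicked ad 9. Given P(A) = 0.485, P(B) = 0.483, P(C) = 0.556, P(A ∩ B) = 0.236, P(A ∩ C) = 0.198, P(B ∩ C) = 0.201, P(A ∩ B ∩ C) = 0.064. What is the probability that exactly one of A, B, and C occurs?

P(exactly one) = 0.485 + 0.483 + 0.556 − 2·0.236 − 2·0.198 − 2·0.201 + 3·0.064 = 0.446

0.446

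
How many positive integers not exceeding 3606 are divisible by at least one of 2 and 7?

floor(3606/2) + floor(3606/7) − floor(3606/14) = 1803 + 515 − 257 = 2061

2061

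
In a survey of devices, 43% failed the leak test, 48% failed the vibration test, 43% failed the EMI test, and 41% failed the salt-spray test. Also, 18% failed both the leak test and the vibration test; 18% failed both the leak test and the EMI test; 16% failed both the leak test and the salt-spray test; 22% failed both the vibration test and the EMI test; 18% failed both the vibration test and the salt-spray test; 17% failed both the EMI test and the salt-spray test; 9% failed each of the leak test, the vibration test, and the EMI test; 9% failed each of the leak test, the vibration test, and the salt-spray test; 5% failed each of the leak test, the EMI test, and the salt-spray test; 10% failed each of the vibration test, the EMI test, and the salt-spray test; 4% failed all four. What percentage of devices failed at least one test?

95%

By inclusion–exclusion:
P(union) = 43 + 48 + 43 + 41 − 18 − 18 − 16 − 22 − 18 − 17 + 9 + 9 + 5 + 10 − 4 = 95%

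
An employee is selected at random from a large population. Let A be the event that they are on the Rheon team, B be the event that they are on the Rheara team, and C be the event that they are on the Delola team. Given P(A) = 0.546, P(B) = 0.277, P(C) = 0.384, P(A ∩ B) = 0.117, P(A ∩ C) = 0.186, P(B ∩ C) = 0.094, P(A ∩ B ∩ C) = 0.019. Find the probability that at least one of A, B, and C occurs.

By inclusion–exclusion:
P(A ∪ B ∪ C) = 0.546 + 0.277 + 0.384 − 0.117 − 0.186 − 0.094 + 0.019 = 0.829

0.829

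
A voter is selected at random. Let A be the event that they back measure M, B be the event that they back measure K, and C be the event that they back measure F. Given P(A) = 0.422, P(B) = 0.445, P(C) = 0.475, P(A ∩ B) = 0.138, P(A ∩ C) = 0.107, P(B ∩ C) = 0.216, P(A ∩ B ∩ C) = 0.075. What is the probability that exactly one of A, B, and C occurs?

P(exactly one) = 0.422 + 0.445 + 0.475 − 2·0.138 − 2·0.107 − 2·0.216 + 3·0.075 = 0.645

0.645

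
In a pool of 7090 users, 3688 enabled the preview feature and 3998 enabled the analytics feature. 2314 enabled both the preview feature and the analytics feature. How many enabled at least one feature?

|union| = 3688 + 3998 − 2314 = 5372

5372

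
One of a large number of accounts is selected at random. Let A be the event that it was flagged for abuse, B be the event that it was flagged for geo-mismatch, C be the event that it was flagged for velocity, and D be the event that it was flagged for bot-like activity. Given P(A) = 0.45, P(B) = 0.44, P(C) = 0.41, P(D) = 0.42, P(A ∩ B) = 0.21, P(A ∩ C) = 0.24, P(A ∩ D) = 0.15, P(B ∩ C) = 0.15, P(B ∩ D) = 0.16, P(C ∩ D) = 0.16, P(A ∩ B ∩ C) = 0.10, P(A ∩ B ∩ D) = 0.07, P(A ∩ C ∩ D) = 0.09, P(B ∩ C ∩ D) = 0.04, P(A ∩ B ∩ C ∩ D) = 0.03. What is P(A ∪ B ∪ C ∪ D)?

0.92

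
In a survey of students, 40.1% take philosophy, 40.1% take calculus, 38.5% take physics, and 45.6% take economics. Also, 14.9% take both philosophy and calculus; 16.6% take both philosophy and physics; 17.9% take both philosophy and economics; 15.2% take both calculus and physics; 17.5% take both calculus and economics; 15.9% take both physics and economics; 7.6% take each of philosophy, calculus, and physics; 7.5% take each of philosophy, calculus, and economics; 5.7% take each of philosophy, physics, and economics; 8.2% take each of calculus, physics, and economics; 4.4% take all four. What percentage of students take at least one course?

P(≥1) = 40.1 + 40.1 + 38.5 + 45.6 − 14.9 − 16.6 − 17.9 − 15.2 − 17.5 − 15.9 + 7.6 + 7.5 + 5.7 + 8.2 − 4.4 = 90.9%

90.9%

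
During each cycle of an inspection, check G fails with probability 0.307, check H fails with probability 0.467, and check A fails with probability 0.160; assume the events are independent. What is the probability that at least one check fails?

0.68973004

Since the events are independent, P(none) is the product of the individual non-occurrence probabilities.
P(none) = (1 − 0.307) × (1 − 0.467) × (1 − 0.160) = 0.693 × 0.533 × 0.840 = 0.31026996
P(at least one) = 1 − 0.31026996 = 0.68973004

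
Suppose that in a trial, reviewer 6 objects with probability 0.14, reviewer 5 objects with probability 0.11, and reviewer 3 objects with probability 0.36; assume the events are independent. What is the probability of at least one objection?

Independence gives P(none) = ∏(1 − pᵢ).
P(none) = (1 − 0.14) × (1 − 0.11) × (1 − 0.36) = 0.86 × 0.89 × 0.64 = 0.489856
P(at least one) = 1 − 0.489856 = 0.510144

0.510144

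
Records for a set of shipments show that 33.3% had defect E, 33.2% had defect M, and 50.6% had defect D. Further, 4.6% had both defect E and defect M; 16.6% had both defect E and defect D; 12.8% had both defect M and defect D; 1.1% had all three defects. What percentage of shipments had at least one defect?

Using inclusion–exclusion:
P(≥1) = 33.3 + 33.2 + 50.6 − 4.6 − 16.6 − 12.8 + 1.1 = 84.2%

84.2%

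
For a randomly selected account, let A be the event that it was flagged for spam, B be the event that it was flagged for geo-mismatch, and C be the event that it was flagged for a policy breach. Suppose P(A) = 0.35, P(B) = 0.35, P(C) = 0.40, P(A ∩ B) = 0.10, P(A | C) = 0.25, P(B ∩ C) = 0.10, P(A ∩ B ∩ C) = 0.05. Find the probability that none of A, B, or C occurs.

0.15

P(A ∩ C) = P(C)·P(A|C) = 0.40 × 0.25 = 0.10
Apply inclusion-exclusion:
P(A ∪ B ∪ C) = 0.35 + 0.35 + 0.40 − 0.10 − 0.10 − 0.10 + 0.05 = 0.85
P(none) = 1 − 0.85 = 0.15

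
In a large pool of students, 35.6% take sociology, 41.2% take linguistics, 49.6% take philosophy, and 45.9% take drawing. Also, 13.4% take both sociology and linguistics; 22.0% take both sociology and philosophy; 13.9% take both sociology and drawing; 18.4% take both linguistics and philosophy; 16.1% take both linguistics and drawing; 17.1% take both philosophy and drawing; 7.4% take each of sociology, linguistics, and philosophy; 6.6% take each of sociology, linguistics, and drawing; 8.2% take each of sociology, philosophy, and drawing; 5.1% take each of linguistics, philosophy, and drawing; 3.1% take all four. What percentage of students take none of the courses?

Inclusion–exclusion gives
P(union) = 35.6 + 41.2 + 49.6 + 45.9 − 13.4 − 22.0 − 13.9 − 18.4 − 16.1 − 17.1 + 7.4 + 6.6 + 8.2 + 5.1 − 3.1 = 95.6%
P(none) = 100% − 95.6% = 4.4%

4.4%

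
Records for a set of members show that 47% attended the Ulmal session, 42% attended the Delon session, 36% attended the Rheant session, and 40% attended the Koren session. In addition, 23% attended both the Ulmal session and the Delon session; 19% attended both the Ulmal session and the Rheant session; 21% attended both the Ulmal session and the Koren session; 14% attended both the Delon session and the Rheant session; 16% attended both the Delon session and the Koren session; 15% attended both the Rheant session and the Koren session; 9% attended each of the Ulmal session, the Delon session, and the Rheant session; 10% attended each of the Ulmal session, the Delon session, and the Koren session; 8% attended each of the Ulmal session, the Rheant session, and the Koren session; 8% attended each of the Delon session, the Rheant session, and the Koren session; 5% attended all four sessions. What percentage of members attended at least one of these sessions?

Apply inclusion-exclusion:
P(union) = 47 + 42 + 36 + 40 − 23 − 19 − 21 − 14 − 16 − 15 + 9 + 10 + 8 + 8 − 5 = 87%

87%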